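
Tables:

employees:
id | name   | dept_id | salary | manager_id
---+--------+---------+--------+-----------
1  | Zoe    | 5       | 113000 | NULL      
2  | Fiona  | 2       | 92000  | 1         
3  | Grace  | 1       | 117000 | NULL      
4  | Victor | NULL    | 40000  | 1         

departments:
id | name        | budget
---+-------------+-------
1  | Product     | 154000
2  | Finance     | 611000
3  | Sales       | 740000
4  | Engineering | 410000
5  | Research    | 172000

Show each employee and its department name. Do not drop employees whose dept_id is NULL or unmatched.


LEFT JOIN keeps every row from employees (the left table); where dept_id has no match in departments, the department columns become NULL. Walk through each employee:
  - employee 1 (Zoe): dept_id=5 -> matches Research
  - employee 2 (Fiona): dept_id=2 -> matches Finance
  - employee 3 (Grace): dept_id=1 -> matches Product
  - employee 4 (Victor): dept_id=NULL, no match -> kept with NULL
All 4 rows appear; 1 has NULL department.

SQL:
SELECT a.name, b.name AS department
FROM employees a
LEFT JOIN departments b ON a.dept_id = b.id

Result:
name   | department
-------+-----------
Zoe    | Research  
Fiona  | Finance   
Grace  | Product   
Victor | NULL      


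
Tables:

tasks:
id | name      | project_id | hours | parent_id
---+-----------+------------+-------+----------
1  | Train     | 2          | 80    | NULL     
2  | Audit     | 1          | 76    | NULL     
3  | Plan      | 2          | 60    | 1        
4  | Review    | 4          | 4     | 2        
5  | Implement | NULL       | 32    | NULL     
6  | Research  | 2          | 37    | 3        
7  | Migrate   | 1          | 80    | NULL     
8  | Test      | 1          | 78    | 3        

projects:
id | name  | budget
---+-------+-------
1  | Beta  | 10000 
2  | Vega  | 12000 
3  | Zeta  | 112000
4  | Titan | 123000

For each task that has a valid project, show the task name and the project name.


INNER JOIN keeps only tasks rows whose project_id matches an id in projects. Walk through each task:
  - task 1 (Train): project_id=2 -> matches Vega
  - task 2 (Audit): project_id=1 -> matches Beta
  - task 3 (Plan): project_id=2 -> matches Vega
  - task 4 (Review): project_id=4 -> matches Titan
  - task 5 (Implement): project_id=NULL, no match -> dropped
  - task 6 (Research): project_id=2 -> matches Vega
  - task 7 (Migrate): project_id=1 -> matches Beta
  - task 8 (Test): project_id=1 -> matches Beta
So 1 of 8 rows is dropped.

SQL:
SELECT a.name, b.name AS project
FROM tasks a
INNER JOIN projects b ON a.project_id = b.id

Result:
name     | project
---------+--------
Train    | Vega   
Audit    | Beta   
Plan     | Vega   
Review   | Titan  
Research | Vega   
Migrate  | Beta   
Test     | Beta   


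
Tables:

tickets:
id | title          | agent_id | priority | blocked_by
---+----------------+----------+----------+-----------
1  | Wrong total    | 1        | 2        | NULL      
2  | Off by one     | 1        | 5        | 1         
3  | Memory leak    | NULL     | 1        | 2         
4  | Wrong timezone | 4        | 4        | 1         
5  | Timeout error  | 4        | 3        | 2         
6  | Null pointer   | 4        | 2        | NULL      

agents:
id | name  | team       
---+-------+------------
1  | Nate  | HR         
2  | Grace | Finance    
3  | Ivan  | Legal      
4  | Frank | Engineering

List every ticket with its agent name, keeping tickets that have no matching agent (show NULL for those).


LEFT JOIN keeps every row from tickets (the left table); where agent_id has no match in agents, the agent columns become NULL. Walk through each ticket:
  - ticket 1 (Wrong total): agent_id=1 -> matches Nate
  - ticket 2 (Off by one): agent_id=1 -> matches Nate
  - ticket 3 (Memory leak): agent_id=NULL, no match -> kept with NULL
  - ticket 4 (Wrong timezone): agent_id=4 -> matches Frank
  - ticket 5 (Timeout error): agent_id=4 -> matches Frank
  - ticket 6 (Null pointer): agent_id=4 -> matches Frank
All 6 rows appear; 1 has NULL agent.

SQL:
SELECT a.title, b.name AS agent
FROM tickets a
LEFT JOIN agents b ON a.agent_id = b.id

Result:
title          | agent
---------------+------
Wrong total    | Nate 
Off by one     | Nate 
Memory leak    | NULL 
Wrong timezone | Frank
Timeout error  | Frank
Null pointer   | Frank


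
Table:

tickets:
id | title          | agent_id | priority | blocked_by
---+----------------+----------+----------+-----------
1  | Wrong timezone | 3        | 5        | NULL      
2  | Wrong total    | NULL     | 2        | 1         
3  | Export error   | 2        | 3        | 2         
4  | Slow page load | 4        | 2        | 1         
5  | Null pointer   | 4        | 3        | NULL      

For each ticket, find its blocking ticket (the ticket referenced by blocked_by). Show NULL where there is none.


This is a self-join: tickets is joined to a second copy of itself, matching each row's blocked_by to another row's id. Use LEFT JOIN so rows with blocked_by=NULL are kept.
  - ticket 1 (Wrong timezone): blocked_by=NULL -> NULL
  - ticket 2 (Wrong total): blocked_by=1 -> Wrong timezone
  - ticket 3 (Export error): blocked_by=2 -> Wrong total
  - ticket 4 (Slow page load): blocked_by=1 -> Wrong timezone
  - ticket 5 (Null pointer): blocked_by=NULL -> NULL

SQL:
SELECT a.title AS item, b.title AS blocked_by
FROM tickets a
LEFT JOIN tickets b ON a.blocked_by = b.id

Result:
item           | blocked_by    
---------------+---------------
Wrong timezone | NULL          
Wrong total    | Wrong timezone
Export error   | Wrong total   
Slow page load | Wrong timezone
Null pointer   | NULL          


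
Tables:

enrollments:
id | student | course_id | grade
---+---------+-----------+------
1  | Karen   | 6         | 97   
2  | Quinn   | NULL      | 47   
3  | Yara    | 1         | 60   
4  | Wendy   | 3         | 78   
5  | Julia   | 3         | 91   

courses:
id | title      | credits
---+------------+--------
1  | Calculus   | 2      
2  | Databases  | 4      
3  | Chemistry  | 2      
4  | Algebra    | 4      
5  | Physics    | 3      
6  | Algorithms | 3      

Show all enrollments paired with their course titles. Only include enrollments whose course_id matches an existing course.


INNER JOIN keeps only enrollments rows whose course_id matches an id in courses. Walk through each enrollment:
  - enrollment 1 (Karen): course_id=6 -> matches Algorithms
  - enrollment 2 (Quinn): course_id=NULL, no match -> dropped
  - enrollment 3 (Yara): course_id=1 -> matches Calculus
  - enrollment 4 (Wendy): course_id=3 -> matches Chemistry
  - enrollment 5 (Julia): course_id=3 -> matches Chemistry
So 1 of 5 rows is dropped.

SQL:
SELECT a.student, b.title AS course
FROM enrollments a
INNER JOIN courses b ON a.course_id = b.id

Result:
student | course    
--------+-----------
Karen   | Algorithms
Yara    | Calculus  
Wendy   | Chemistry 
Julia   | Chemistry 


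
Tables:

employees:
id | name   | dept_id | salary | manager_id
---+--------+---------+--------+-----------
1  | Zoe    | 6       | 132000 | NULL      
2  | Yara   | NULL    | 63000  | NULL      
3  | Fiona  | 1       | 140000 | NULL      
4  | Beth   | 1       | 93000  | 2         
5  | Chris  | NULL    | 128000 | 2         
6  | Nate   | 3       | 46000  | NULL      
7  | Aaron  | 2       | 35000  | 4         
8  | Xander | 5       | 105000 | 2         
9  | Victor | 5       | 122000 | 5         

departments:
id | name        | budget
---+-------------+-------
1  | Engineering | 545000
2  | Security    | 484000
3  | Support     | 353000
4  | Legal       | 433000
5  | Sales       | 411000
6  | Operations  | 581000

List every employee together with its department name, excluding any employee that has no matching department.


INNER JOIN keeps only employees rows whose dept_id matches an id in departments. Walk through each employee:
  - employee 1 (Zoe): dept_id=6 -> matches Operations
  - employee 2 (Yara): dept_id=NULL, no match -> dropped
  - employee 3 (Fiona): dept_id=1 -> matches Engineering
  - employee 4 (Beth): dept_id=1 -> matches Engineering
  - employee 5 (Chris): dept_id=NULL, no match -> dropped
  - employee 6 (Nate): dept_id=3 -> matches Support
  - employee 7 (Aaron): dept_id=2 -> matches Security
  - employee 8 (Xander): dept_id=5 -> matches Sales
  - employee 9 (Victor): dept_id=5 -> matches Sales
So 2 of 9 rows are dropped.

SQL:
SELECT a.name, b.name AS department
FROM employees a
INNER JOIN departments b ON a.dept_id = b.id

Result:
name   | department 
-------+------------
Zoe    | Operations 
Fiona  | Engineering
Beth   | Engineering
Nate   | Support    
Aaron  | Security   
Xander | Sales      
Victor | Sales      


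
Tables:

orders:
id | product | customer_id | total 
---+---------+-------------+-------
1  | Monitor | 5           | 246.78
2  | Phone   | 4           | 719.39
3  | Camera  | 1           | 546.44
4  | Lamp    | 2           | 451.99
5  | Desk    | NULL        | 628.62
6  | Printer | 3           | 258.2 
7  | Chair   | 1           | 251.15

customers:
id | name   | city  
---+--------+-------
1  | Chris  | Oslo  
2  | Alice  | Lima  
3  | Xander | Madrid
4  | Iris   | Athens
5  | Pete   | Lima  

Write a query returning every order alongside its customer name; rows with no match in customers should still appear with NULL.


LEFT JOIN keeps every row from orders (the left table); where customer_id has no match in customers, the customer columns become NULL. Walk through each order:
  - order 1 (Monitor): customer_id=5 -> matches Pete
  - order 2 (Phone): customer_id=4 -> matches Iris
  - order 3 (Camera): customer_id=1 -> matches Chris
  - order 4 (Lamp): customer_id=2 -> matches Alice
  - order 5 (Desk): customer_id=NULL, no match -> kept with NULL
  - order 6 (Printer): customer_id=3 -> matches Xander
  - order 7 (Chair): customer_id=1 -> matches Chris
All 7 rows appear; 1 has NULL customer.

SQL:
SELECT a.product, b.name AS customer
FROM orders a
LEFT JOIN customers b ON a.customer_id = b.id

Result:
product | customer
--------+---------
Monitor | Pete    
Phone   | Iris    
Camera  | Chris   
Lamp    | Alice   
Desk    | NULL    
Printer | Xander  
Chair   | Chris   


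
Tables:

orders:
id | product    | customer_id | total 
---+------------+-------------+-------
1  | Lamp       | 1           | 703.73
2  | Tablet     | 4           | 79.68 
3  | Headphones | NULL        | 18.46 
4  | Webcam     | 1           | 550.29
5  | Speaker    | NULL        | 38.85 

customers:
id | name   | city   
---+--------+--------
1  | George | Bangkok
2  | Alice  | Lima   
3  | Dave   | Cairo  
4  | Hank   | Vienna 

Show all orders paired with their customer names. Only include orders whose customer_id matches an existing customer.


INNER JOIN keeps only orders rows whose customer_id matches an id in customers. Walk through each order:
  - order 1 (Lamp): customer_id=1 -> matches George
  - order 2 (Tablet): customer_id=4 -> matches Hank
  - order 3 (Headphones): customer_id=NULL, no match -> dropped
  - order 4 (Webcam): customer_id=1 -> matches George
  - order 5 (Speaker): customer_id=NULL, no match -> dropped
So 2 of 5 rows are dropped.

SQL:
SELECT a.product, b.name AS customer
FROM orders a
INNER JOIN customers b ON a.customer_id = b.id

Result:
product | customer
--------+---------
Lamp    | George  
Tablet  | Hank    
Webcam  | George  


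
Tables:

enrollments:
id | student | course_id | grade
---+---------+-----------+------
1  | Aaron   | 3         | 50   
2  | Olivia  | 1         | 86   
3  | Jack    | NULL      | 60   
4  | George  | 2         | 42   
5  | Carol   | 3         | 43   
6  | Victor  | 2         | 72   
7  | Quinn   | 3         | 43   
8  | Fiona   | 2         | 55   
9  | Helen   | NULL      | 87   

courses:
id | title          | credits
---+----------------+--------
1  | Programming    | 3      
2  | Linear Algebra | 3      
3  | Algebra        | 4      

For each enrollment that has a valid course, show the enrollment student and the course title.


INNER JOIN keeps only enrollments rows whose course_id matches an id in courses. Walk through each enrollment:
  - enrollment 1 (Aaron): course_id=3 -> matches Algebra
  - enrollment 2 (Olivia): course_id=1 -> matches Programming
  - enrollment 3 (Jack): course_id=NULL, no match -> dropped
  - enrollment 4 (George): course_id=2 -> matches Linear Algebra
  - enrollment 5 (Carol): course_id=3 -> matches Algebra
  - enrollment 6 (Victor): course_id=2 -> matches Linear Algebra
  - enrollment 7 (Quinn): course_id=3 -> matches Algebra
  - enrollment 8 (Fiona): course_id=2 -> matches Linear Algebra
  - enrollment 9 (Helen): course_id=NULL, no match -> dropped
So 2 of 9 rows are dropped.

SQL:
SELECT a.student, b.title AS course
FROM enrollments a
INNER JOIN courses b ON a.course_id = b.id

Result:
student | course        
--------+---------------
Aaron   | Algebra       
Olivia  | Programming   
George  | Linear Algebra
Carol   | Algebra       
Victor  | Linear Algebra
Quinn   | Algebra       
Fiona   | Linear Algebra


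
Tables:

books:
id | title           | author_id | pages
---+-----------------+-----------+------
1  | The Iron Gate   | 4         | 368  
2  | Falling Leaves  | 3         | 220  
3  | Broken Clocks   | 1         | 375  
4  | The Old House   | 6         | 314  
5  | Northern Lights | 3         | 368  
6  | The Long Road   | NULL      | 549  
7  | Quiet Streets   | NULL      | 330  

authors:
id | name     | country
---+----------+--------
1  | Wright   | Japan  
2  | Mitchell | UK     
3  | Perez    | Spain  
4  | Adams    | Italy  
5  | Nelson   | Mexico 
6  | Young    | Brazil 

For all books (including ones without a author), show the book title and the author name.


LEFT JOIN keeps every row from books (the left table); where author_id has no match in authors, the author columns become NULL. Walk through each book:
  - book 1 (The Iron Gate): author_id=4 -> matches Adams
  - book 2 (Falling Leaves): author_id=3 -> matches Perez
  - book 3 (Broken Clocks): author_id=1 -> matches Wright
  - book 4 (The Old House): author_id=6 -> matches Young
  - book 5 (Northern Lights): author_id=3 -> matches Perez
  - book 6 (The Long Road): author_id=NULL, no match -> kept with NULL
  - book 7 (Quiet Streets): author_id=NULL, no match -> kept with NULL
All 7 rows appear; 2 have NULL author.

SQL:
SELECT a.title, b.name AS author
FROM books a
LEFT JOIN authors b ON a.author_id = b.id

Result:
title           | author
----------------+-------
The Iron Gate   | Adams 
Falling Leaves  | Perez 
Broken Clocks   | Wright
The Old House   | Young 
Northern Lights | Perez 
The Long Road   | NULL  
Quiet Streets   | NULL  


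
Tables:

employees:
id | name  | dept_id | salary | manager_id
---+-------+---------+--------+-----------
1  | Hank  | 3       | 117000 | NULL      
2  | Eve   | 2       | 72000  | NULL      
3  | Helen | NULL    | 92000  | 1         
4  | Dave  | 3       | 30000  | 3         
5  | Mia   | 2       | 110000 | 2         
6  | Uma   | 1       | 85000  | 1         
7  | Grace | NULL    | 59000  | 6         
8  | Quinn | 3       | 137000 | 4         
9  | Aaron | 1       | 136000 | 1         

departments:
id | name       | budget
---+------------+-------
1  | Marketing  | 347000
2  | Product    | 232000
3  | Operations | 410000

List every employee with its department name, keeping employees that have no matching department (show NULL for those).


LEFT JOIN keeps every row from employees (the left table); where dept_id has no match in departments, the department columns become NULL. Walk through each employee:
  - employee 1 (Hank): dept_id=3 -> matches Operations
  - employee 2 (Eve): dept_id=2 -> matches Product
  - employee 3 (Helen): dept_id=NULL, no match -> kept with NULL
  - employee 4 (Dave): dept_id=3 -> matches Operations
  - employee 5 (Mia): dept_id=2 -> matches Product
  - employee 6 (Uma): dept_id=1 -> matches Marketing
  - employee 7 (Grace): dept_id=NULL, no match -> kept with NULL
  - employee 8 (Quinn): dept_id=3 -> matches Operations
  - employee 9 (Aaron): dept_id=1 -> matches Marketing
All 9 rows appear; 2 have NULL department.

SQL:
SELECT a.name, b.name AS department
FROM employees a
LEFT JOIN departments b ON a.dept_id = b.id

Result:
name  | department
------+-----------
Hank  | Operations
Eve   | Product   
Helen | NULL      
Dave  | Operations
Mia   | Product   
Uma   | Marketing 
Grace | NULL      
Quinn | Operations
Aaron | Marketing 


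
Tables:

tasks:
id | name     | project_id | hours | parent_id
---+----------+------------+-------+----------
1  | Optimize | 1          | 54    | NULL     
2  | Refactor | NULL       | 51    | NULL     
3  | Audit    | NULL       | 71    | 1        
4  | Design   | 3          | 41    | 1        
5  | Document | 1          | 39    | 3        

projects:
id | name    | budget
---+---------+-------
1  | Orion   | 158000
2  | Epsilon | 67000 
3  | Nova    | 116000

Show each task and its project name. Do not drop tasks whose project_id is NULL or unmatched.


LEFT JOIN keeps every row from tasks (the left table); where project_id has no match in projects, the project columns become NULL. Walk through each task:
  - task 1 (Optimize): project_id=1 -> matches Orion
  - task 2 (Refactor): project_id=NULL, no match -> kept with NULL
  - task 3 (Audit): project_id=NULL, no match -> kept with NULL
  - task 4 (Design): project_id=3 -> matches Nova
  - task 5 (Document): project_id=1 -> matches Orion
All 5 rows appear; 2 have NULL project.

SQL:
SELECT a.name, b.name AS project
FROM tasks a
LEFT JOIN projects b ON a.project_id = b.id

Result:
name     | project
---------+--------
Optimize | Orion  
Refactor | NULL   
Audit    | NULL   
Design   | Nova   
Document | Orion  


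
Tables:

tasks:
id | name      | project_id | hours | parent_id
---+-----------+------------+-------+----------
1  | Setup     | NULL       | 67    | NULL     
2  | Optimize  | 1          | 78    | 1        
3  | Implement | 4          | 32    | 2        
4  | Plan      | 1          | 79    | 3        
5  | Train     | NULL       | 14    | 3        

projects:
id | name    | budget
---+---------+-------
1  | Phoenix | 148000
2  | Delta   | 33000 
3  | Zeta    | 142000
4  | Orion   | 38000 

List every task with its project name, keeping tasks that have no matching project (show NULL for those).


LEFT JOIN keeps every row from tasks (the left table); where project_id has no match in projects, the project columns become NULL. Walk through each task:
  - task 1 (Setup): project_id=NULL, no match -> kept with NULL
  - task 2 (Optimize): project_id=1 -> matches Phoenix
  - task 3 (Implement): project_id=4 -> matches Orion
  - task 4 (Plan): project_id=1 -> matches Phoenix
  - task 5 (Train): project_id=NULL, no match -> kept with NULL
All 5 rows appear; 2 have NULL project.

SQL:
SELECT a.name, b.name AS project
FROM tasks a
LEFT JOIN projects b ON a.project_id = b.id

Result:
name      | project
----------+--------
Setup     | NULL   
Optimize  | Phoenix
Implement | Orion  
Plan      | Phoenix
Train     | NULL   


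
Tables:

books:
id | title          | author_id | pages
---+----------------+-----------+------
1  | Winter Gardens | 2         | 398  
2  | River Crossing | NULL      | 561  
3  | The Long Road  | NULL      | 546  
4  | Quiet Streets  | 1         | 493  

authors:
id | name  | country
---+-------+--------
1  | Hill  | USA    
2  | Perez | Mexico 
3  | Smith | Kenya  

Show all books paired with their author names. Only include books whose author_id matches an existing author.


INNER JOIN keeps only books rows whose author_id matches an id in authors. Walk through each book:
  - book 1 (Winter Gardens): author_id=2 -> matches Perez
  - book 2 (River Crossing): author_id=NULL, no match -> dropped
  - book 3 (The Long Road): author_id=NULL, no match -> dropped
  - book 4 (Quiet Streets): author_id=1 -> matches Hill
So 2 of 4 rows are dropped.

SQL:
SELECT a.title, b.name AS author
FROM books a
INNER JOIN authors b ON a.author_id = b.id

Result:
title          | author
---------------+-------
Winter Gardens | Perez 
Quiet Streets  | Hill  


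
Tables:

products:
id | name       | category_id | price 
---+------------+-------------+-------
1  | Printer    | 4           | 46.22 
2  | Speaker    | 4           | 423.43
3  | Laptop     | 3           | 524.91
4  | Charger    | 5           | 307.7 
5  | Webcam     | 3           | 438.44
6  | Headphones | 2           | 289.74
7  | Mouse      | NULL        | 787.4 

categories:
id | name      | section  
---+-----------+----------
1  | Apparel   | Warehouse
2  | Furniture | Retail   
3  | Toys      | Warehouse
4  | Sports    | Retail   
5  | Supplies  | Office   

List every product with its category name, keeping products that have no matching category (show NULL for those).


LEFT JOIN keeps every row from products (the left table); where category_id has no match in categories, the category columns become NULL. Walk through each product:
  - product 1 (Printer): category_id=4 -> matches Sports
  - product 2 (Speaker): category_id=4 -> matches Sports
  - product 3 (Laptop): category_id=3 -> matches Toys
  - product 4 (Charger): category_id=5 -> matches Supplies
  - product 5 (Webcam): category_id=3 -> matches Toys
  - product 6 (Headphones): category_id=2 -> matches Furniture
  - product 7 (Mouse): category_id=NULL, no match -> kept with NULL
All 7 rows appear; 1 has NULL category.

SQL:
SELECT a.name, b.name AS category
FROM products a
LEFT JOIN categories b ON a.category_id = b.id

Result:
name       | category 
-----------+----------
Printer    | Sports   
Speaker    | Sports   
Laptop     | Toys     
Charger    | Supplies 
Webcam     | Toys     
Headphones | Furniture
Mouse      | NULL     


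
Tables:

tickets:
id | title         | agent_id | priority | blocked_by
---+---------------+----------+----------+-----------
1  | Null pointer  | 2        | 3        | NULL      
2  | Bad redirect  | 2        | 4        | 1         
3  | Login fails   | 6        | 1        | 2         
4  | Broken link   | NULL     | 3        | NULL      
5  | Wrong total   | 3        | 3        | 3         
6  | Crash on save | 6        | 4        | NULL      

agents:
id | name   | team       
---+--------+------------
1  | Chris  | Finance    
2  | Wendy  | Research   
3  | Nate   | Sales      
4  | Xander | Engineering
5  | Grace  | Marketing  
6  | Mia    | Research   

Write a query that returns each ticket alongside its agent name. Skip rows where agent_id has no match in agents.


INNER JOIN keeps only tickets rows whose agent_id matches an id in agents. Walk through each ticket:
  - ticket 1 (Null pointer): agent_id=2 -> matches Wendy
  - ticket 2 (Bad redirect): agent_id=2 -> matches Wendy
  - ticket 3 (Login fails): agent_id=6 -> matches Mia
  - ticket 4 (Broken link): agent_id=NULL, no match -> dropped
  - ticket 5 (Wrong total): agent_id=3 -> matches Nate
  - ticket 6 (Crash on save): agent_id=6 -> matches Mia
So 1 of 6 rows is dropped.

SQL:
SELECT a.title, b.name AS agent
FROM tickets a
INNER JOIN agents b ON a.agent_id = b.id

Result:
title         | agent
--------------+------
Null pointer  | Wendy
Bad redirect  | Wendy
Login fails   | Mia  
Wrong total   | Nate 
Crash on save | Mia  


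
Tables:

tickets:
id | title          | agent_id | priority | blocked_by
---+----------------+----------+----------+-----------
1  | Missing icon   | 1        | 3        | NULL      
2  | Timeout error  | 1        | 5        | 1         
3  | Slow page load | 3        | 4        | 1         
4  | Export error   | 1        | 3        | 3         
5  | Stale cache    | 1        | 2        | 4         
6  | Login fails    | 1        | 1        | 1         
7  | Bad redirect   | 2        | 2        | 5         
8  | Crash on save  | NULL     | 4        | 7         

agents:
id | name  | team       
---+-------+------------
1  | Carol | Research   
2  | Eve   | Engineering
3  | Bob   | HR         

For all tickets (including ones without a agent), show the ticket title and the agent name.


LEFT JOIN keeps every row from tickets (the left table); where agent_id has no match in agents, the agent columns become NULL. Walk through each ticket:
  - ticket 1 (Missing icon): agent_id=1 -> matches Carol
  - ticket 2 (Timeout error): agent_id=1 -> matches Carol
  - ticket 3 (Slow page load): agent_id=3 -> matches Bob
  - ticket 4 (Export error): agent_id=1 -> matches Carol
  - ticket 5 (Stale cache): agent_id=1 -> matches Carol
  - ticket 6 (Login fails): agent_id=1 -> matches Carol
  - ticket 7 (Bad redirect): agent_id=2 -> matches Eve
  - ticket 8 (Crash on save): agent_id=NULL, no match -> kept with NULL
All 8 rows appear; 1 has NULL agent.

SQL:
SELECT a.title, b.name AS agent
FROM tickets a
LEFT JOIN agents b ON a.agent_id = b.id

Result:
title          | agent
---------------+------
Missing icon   | Carol
Timeout error  | Carol
Slow page load | Bob  
Export error   | Carol
Stale cache    | Carol
Login fails    | Carol
Bad redirect   | Eve  
Crash on save  | NULL 


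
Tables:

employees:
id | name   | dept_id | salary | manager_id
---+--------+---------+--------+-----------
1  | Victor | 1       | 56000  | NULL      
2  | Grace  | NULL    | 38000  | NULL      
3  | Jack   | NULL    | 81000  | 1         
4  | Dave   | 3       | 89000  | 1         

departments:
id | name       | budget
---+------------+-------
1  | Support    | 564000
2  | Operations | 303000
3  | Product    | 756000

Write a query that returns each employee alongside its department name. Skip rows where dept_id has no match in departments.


INNER JOIN keeps only employees rows whose dept_id matches an id in departments. Walk through each employee:
  - employee 1 (Victor): dept_id=1 -> matches Support
  - employee 2 (Grace): dept_id=NULL, no match -> dropped
  - employee 3 (Jack): dept_id=NULL, no match -> dropped
  - employee 4 (Dave): dept_id=3 -> matches Product
So 2 of 4 rows are dropped.

SQL:
SELECT a.name, b.name AS department
FROM employees a
INNER JOIN departments b ON a.dept_id = b.id

Result:
name   | department
-------+-----------
Victor | Support   
Dave   | Product   


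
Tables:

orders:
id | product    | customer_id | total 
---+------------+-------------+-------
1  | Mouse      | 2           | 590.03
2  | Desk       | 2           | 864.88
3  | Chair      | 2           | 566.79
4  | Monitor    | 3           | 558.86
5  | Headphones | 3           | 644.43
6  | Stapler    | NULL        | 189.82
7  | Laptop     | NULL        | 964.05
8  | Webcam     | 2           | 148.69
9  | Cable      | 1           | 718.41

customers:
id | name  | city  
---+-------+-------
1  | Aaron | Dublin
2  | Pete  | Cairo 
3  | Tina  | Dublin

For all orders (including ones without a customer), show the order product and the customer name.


LEFT JOIN keeps every row from orders (the left table); where customer_id has no match in customers, the customer columns become NULL. Walk through each order:
  - order 1 (Mouse): customer_id=2 -> matches Pete
  - order 2 (Desk): customer_id=2 -> matches Pete
  - order 3 (Chair): customer_id=2 -> matches Pete
  - order 4 (Monitor): customer_id=3 -> matches Tina
  - order 5 (Headphones): customer_id=3 -> matches Tina
  - order 6 (Stapler): customer_id=NULL, no match -> kept with NULL
  - order 7 (Laptop): customer_id=NULL, no match -> kept with NULL
  - order 8 (Webcam): customer_id=2 -> matches Pete
  - order 9 (Cable): customer_id=1 -> matches Aaron
All 9 rows appear; 2 have NULL customer.

SQL:
SELECT a.product, b.name AS customer
FROM orders a
LEFT JOIN customers b ON a.customer_id = b.id

Result:
product    | customer
-----------+---------
Mouse      | Pete    
Desk       | Pete    
Chair      | Pete    
Monitor    | Tina    
Headphones | Tina    
Stapler    | NULL    
Laptop     | NULL    
Webcam     | Pete    
Cable      | Aaron   


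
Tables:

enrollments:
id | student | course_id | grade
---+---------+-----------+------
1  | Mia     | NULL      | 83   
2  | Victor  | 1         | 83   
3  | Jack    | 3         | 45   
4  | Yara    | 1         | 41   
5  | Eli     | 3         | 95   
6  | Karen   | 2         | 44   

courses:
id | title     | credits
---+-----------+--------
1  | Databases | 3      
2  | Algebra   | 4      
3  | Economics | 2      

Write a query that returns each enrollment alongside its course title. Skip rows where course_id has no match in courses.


INNER JOIN keeps only enrollments rows whose course_id matches an id in courses. Walk through each enrollment:
  - enrollment 1 (Mia): course_id=NULL, no match -> dropped
  - enrollment 2 (Victor): course_id=1 -> matches Databases
  - enrollment 3 (Jack): course_id=3 -> matches Economics
  - enrollment 4 (Yara): course_id=1 -> matches Databases
  - enrollment 5 (Eli): course_id=3 -> matches Economics
  - enrollment 6 (Karen): course_id=2 -> matches Algebra
So 1 of 6 rows is dropped.

SQL:
SELECT a.student, b.title AS course
FROM enrollments a
INNER JOIN courses b ON a.course_id = b.id

Result:
student | course   
--------+----------
Victor  | Databases
Jack    | Economics
Yara    | Databases
Eli     | Economics
Karen   | Algebra  


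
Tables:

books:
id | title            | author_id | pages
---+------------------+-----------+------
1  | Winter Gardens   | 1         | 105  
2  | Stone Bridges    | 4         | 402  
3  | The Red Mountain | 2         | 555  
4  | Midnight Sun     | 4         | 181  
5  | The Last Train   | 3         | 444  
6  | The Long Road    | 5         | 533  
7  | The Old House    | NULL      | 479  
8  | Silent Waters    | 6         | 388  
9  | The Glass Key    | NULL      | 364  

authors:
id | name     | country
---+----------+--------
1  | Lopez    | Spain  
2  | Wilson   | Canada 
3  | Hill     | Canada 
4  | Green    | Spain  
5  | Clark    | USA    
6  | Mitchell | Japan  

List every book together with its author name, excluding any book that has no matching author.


INNER JOIN keeps only books rows whose author_id matches an id in authors. Walk through each book:
  - book 1 (Winter Gardens): author_id=1 -> matches Lopez
  - book 2 (Stone Bridges): author_id=4 -> matches Green
  - book 3 (The Red Mountain): author_id=2 -> matches Wilson
  - book 4 (Midnight Sun): author_id=4 -> matches Green
  - book 5 (The Last Train): author_id=3 -> matches Hill
  - book 6 (The Long Road): author_id=5 -> matches Clark
  - book 7 (The Old House): author_id=NULL, no match -> dropped
  - book 8 (Silent Waters): author_id=6 -> matches Mitchell
  - book 9 (The Glass Key): author_id=NULL, no match -> dropped
So 2 of 9 rows are dropped.

SQL:
SELECT a.title, b.name AS author
FROM books a
INNER JOIN authors b ON a.author_id = b.id

Result:
title            | author  
-----------------+---------
Winter Gardens   | Lopez   
Stone Bridges    | Green   
The Red Mountain | Wilson  
Midnight Sun     | Green   
The Last Train   | Hill    
The Long Road    | Clark   
Silent Waters    | Mitchell


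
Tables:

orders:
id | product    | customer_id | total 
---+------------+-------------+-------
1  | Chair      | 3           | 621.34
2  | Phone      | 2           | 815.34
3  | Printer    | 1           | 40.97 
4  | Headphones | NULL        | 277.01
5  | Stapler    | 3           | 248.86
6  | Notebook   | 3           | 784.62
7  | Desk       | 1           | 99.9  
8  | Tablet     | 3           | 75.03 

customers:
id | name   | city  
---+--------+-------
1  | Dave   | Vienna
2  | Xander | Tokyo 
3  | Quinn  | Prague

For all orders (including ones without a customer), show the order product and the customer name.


LEFT JOIN keeps every row from orders (the left table); where customer_id has no match in customers, the customer columns become NULL. Walk through each order:
  - order 1 (Chair): customer_id=3 -> matches Quinn
  - order 2 (Phone): customer_id=2 -> matches Xander
  - order 3 (Printer): customer_id=1 -> matches Dave
  - order 4 (Headphones): customer_id=NULL, no match -> kept with NULL
  - order 5 (Stapler): customer_id=3 -> matches Quinn
  - order 6 (Notebook): customer_id=3 -> matches Quinn
  - order 7 (Desk): customer_id=1 -> matches Dave
  - order 8 (Tablet): customer_id=3 -> matches Quinn
All 8 rows appear; 1 has NULL customer.

SQL:
SELECT a.product, b.name AS customer
FROM orders a
LEFT JOIN customers b ON a.customer_id = b.id

Result:
product    | customer
-----------+---------
Chair      | Quinn   
Phone      | Xander  
Printer    | Dave    
Headphones | NULL    
Stapler    | Quinn   
Notebook   | Quinn   
Desk       | Dave    
Tablet     | Quinn   


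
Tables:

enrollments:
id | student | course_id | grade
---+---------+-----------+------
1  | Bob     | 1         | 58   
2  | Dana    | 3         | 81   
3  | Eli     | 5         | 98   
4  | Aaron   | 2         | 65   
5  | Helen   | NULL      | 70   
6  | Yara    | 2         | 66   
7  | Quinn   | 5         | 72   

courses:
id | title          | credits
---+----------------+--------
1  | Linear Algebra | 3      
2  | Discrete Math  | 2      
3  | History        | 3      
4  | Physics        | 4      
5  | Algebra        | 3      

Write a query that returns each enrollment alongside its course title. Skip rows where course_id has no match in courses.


INNER JOIN keeps only enrollments rows whose course_id matches an id in courses. Walk through each enrollment:
  - enrollment 1 (Bob): course_id=1 -> matches Linear Algebra
  - enrollment 2 (Dana): course_id=3 -> matches History
  - enrollment 3 (Eli): course_id=5 -> matches Algebra
  - enrollment 4 (Aaron): course_id=2 -> matches Discrete Math
  - enrollment 5 (Helen): course_id=NULL, no match -> dropped
  - enrollment 6 (Yara): course_id=2 -> matches Discrete Math
  - enrollment 7 (Quinn): course_id=5 -> matches Algebra
So 1 of 7 rows is dropped.

SQL:
SELECT a.student, b.title AS course
FROM enrollments a
INNER JOIN courses b ON a.course_id = b.id

Result:
student | course        
--------+---------------
Bob     | Linear Algebra
Dana    | History       
Eli     | Algebra       
Aaron   | Discrete Math 
Yara    | Discrete Math 
Quinn   | Algebra       


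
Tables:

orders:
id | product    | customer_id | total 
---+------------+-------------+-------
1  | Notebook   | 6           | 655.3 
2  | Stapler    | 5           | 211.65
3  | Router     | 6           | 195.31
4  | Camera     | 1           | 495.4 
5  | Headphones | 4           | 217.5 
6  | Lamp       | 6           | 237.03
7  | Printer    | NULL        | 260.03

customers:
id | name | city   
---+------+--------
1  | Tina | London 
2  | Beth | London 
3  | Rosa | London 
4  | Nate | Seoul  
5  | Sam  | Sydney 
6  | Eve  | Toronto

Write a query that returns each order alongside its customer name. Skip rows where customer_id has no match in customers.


INNER JOIN keeps only orders rows whose customer_id matches an id in customers. Walk through each order:
  - order 1 (Notebook): customer_id=6 -> matches Eve
  - order 2 (Stapler): customer_id=5 -> matches Sam
  - order 3 (Router): customer_id=6 -> matches Eve
  - order 4 (Camera): customer_id=1 -> matches Tina
  - order 5 (Headphones): customer_id=4 -> matches Nate
  - order 6 (Lamp): customer_id=6 -> matches Eve
  - order 7 (Printer): customer_id=NULL, no match -> dropped
So 1 of 7 rows is dropped.

SQL:
SELECT a.product, b.name AS customer
FROM orders a
INNER JOIN customers b ON a.customer_id = b.id

Result:
product    | customer
-----------+---------
Notebook   | Eve     
Stapler    | Sam     
Router     | Eve     
Camera     | Tina    
Headphones | Nate    
Lamp       | Eve     


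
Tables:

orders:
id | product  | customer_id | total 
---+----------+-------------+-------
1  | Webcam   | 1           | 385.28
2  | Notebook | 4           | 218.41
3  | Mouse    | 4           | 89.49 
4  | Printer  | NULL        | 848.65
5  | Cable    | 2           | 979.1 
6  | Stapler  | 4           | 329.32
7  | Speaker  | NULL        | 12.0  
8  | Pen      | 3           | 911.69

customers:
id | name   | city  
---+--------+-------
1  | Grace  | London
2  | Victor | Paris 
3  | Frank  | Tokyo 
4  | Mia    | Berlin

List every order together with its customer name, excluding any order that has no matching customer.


INNER JOIN keeps only orders rows whose customer_id matches an id in customers. Walk through each order:
  - order 1 (Webcam): customer_id=1 -> matches Grace
  - order 2 (Notebook): customer_id=4 -> matches Mia
  - order 3 (Mouse): customer_id=4 -> matches Mia
  - order 4 (Printer): customer_id=NULL, no match -> dropped
  - order 5 (Cable): customer_id=2 -> matches Victor
  - order 6 (Stapler): customer_id=4 -> matches Mia
  - order 7 (Speaker): customer_id=NULL, no match -> dropped
  - order 8 (Pen): customer_id=3 -> matches Frank
So 2 of 8 rows are dropped.

SQL:
SELECT a.product, b.name AS customer
FROM orders a
INNER JOIN customers b ON a.customer_id = b.id

Result:
product  | customer
---------+---------
Webcam   | Grace   
Notebook | Mia     
Mouse    | Mia     
Cable    | Victor  
Stapler  | Mia     
Pen      | Frank   


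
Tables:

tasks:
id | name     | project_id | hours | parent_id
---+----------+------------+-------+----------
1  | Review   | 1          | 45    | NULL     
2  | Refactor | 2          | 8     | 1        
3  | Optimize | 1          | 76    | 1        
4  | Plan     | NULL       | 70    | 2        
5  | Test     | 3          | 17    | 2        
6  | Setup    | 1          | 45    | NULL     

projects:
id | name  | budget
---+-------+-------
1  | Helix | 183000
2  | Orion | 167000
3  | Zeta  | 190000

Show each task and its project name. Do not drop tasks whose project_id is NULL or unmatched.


LEFT JOIN keeps every row from tasks (the left table); where project_id has no match in projects, the project columns become NULL. Walk through each task:
  - task 1 (Review): project_id=1 -> matches Helix
  - task 2 (Refactor): project_id=2 -> matches Orion
  - task 3 (Optimize): project_id=1 -> matches Helix
  - task 4 (Plan): project_id=NULL, no match -> kept with NULL
  - task 5 (Test): project_id=3 -> matches Zeta
  - task 6 (Setup): project_id=1 -> matches Helix
All 6 rows appear; 1 has NULL project.

SQL:
SELECT a.name, b.name AS project
FROM tasks a
LEFT JOIN projects b ON a.project_id = b.id

Result:
name     | project
---------+--------
Review   | Helix  
Refactor | Orion  
Optimize | Helix  
Plan     | NULL   
Test     | Zeta   
Setup    | Helix  


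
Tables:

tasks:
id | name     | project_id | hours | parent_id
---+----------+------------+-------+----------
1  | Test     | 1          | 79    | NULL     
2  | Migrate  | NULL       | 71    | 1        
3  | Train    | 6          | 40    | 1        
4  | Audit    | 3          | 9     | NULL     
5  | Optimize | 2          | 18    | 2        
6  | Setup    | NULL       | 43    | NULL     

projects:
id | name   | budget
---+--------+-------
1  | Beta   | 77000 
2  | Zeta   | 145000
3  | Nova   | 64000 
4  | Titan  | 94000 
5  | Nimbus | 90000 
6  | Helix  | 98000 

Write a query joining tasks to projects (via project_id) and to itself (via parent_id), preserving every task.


Two LEFT JOINs from the same base table tasks: one to projects via project_id, one to tasks itself via parent_id. Both are LEFT so every task is preserved.
Match against projects:
  - task 1 (Test): project_id=1 -> matches Beta
  - task 2 (Migrate): project_id=NULL, no match -> kept with NULL
  - task 3 (Train): project_id=6 -> matches Helix
  - task 4 (Audit): project_id=3 -> matches Nova
  - task 5 (Optimize): project_id=2 -> matches Zeta
  - task 6 (Setup): project_id=NULL, no match -> kept with NULL
Match against tasks (self):
  - task 1 (Test): parent_id=NULL -> NULL
  - task 2 (Migrate): parent_id=1 -> Test
  - task 3 (Train): parent_id=1 -> Test
  - task 4 (Audit): parent_id=NULL -> NULL
  - task 5 (Optimize): parent_id=2 -> Migrate
  - task 6 (Setup): parent_id=NULL -> NULL

SQL:
SELECT a.name, b.name AS project, c.name AS parent
FROM tasks a
LEFT JOIN projects b ON a.project_id = b.id
LEFT JOIN tasks c ON a.parent_id = c.id

Result:
name     | project | parent 
---------+---------+--------
Test     | Beta    | NULL   
Migrate  | NULL    | Test   
Train    | Helix   | Test   
Audit    | Nova    | NULL   
Optimize | Zeta    | Migrate
Setup    | NULL    | NULL   


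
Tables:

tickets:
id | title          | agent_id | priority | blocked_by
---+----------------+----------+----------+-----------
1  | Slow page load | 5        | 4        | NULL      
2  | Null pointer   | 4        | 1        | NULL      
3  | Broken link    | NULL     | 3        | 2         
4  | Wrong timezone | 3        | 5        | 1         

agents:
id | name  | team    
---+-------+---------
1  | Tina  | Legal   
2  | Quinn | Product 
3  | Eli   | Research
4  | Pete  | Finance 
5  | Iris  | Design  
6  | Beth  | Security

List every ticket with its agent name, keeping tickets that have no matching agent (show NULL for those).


LEFT JOIN keeps every row from tickets (the left table); where agent_id has no match in agents, the agent columns become NULL. Walk through each ticket:
  - ticket 1 (Slow page load): agent_id=5 -> matches Iris
  - ticket 2 (Null pointer): agent_id=4 -> matches Pete
  - ticket 3 (Broken link): agent_id=NULL, no match -> kept with NULL
  - ticket 4 (Wrong timezone): agent_id=3 -> matches Eli
All 4 rows appear; 1 has NULL agent.

SQL:
SELECT a.title, b.name AS agent
FROM tickets a
LEFT JOIN agents b ON a.agent_id = b.id

Result:
title          | agent
---------------+------
Slow page load | Iris 
Null pointer   | Pete 
Broken link    | NULL 
Wrong timezone | Eli  
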